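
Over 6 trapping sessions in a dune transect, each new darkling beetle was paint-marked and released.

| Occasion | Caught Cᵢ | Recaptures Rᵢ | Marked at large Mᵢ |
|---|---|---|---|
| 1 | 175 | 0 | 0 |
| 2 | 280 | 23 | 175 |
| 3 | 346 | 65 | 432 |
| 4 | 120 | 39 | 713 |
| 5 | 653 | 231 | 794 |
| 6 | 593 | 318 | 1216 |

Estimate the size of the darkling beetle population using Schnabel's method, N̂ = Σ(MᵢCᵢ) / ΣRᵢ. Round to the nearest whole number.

Σ MᵢCᵢ = 0·175 + 175·280 + 432·346 + 713·120 + 794·653 + 1216·593 = 0 + 49000 + 149472 + 85560 + 518482 + 721088 = 1523602
Σ Rᵢ = 0 + 23 + 65 + 39 + 231 + 318 = 676
N̂ = 1523602 / 676 ≈ 2253.8 → 2254

N ≈ 2254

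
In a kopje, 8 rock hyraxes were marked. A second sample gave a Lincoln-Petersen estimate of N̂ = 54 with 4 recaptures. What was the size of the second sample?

From N = M·C/R: C = N·R / M = 54·4 / 8 = 216 / 8 = 27.

C = 27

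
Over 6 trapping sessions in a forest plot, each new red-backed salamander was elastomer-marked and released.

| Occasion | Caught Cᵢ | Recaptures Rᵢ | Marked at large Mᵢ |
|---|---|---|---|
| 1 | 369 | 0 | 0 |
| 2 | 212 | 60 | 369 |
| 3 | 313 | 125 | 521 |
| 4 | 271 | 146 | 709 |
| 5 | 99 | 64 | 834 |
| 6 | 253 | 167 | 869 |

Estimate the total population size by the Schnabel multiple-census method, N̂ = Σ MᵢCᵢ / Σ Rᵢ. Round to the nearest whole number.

Σ MᵢCᵢ = 0·369 + 369·212 + 521·313 + 709·271 + 834·99 + 869·253 = 0 + 78228 + 163073 + 192139 + 82566 + 219857 = 735863
Σ Rᵢ = 0 + 60 + 125 + 146 + 64 + 167 = 562
N̂ = 735863 / 562 ≈ 1309.4 → 1309

N ≈ 1309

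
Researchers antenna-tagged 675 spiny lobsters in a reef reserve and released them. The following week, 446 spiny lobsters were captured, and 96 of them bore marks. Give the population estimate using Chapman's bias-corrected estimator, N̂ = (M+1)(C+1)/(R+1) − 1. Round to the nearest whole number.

N ≈ 3114

N̂ = (675+1)(446+1)/(96+1) − 1 = 676·447/97 − 1
= 302172/97 − 1 ≈ 3115.2 − 1 ≈ 3114.2 → 3114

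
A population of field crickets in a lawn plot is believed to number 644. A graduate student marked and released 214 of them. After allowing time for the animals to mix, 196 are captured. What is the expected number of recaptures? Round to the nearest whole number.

The marked fraction of the population is 214/644, so in a sample of 196 expect C·(M/N) marked.
E[R] = 214 × 196 / 644 = 41944 / 644 ≈ 65.1 → 65

expected recaptures ≈ 65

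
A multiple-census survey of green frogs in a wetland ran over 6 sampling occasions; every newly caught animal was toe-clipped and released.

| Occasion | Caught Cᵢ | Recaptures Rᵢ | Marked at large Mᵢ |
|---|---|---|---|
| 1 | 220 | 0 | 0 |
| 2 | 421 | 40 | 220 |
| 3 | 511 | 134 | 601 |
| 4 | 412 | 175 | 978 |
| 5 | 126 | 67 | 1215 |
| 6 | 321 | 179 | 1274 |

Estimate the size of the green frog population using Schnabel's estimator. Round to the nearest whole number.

Σ MᵢCᵢ = 0·220 + 220·421 + 601·511 + 978·412 + 1215·126 + 1274·321 = 0 + 92620 + 307111 + 402936 + 153090 + 408954 = 1364711
Σ Rᵢ = 0 + 40 + 134 + 175 + 67 + 179 = 595
N̂ = 1364711 / 595 ≈ 2293.6 → 2294

N ≈ 2294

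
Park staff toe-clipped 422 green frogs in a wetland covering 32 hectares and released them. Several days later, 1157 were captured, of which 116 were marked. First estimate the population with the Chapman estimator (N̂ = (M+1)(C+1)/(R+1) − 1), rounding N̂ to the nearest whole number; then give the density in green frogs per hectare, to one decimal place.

density ≈ 130.8 green frogs per hectare

N̂ = 423·1158/117 − 1 = 489834/117 − 1 ≈ 4185.6 → 4186
Density = N̂ / area = 4186 / 32 ≈ 130.81 → 130.8 per hectare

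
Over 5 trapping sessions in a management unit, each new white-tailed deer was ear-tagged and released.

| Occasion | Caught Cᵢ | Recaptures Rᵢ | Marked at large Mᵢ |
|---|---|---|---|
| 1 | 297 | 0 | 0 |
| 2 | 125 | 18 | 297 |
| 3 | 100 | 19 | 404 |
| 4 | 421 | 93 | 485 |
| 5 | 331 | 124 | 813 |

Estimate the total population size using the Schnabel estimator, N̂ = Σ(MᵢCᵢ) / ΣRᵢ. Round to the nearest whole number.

N ≈ 2169

Σ MᵢCᵢ = 0·297 + 297·125 + 404·100 + 485·421 + 813·331 = 0 + 37125 + 40400 + 204185 + 269103 = 550813
Σ Rᵢ = 0 + 18 + 19 + 93 + 124 = 254
N̂ = 550813 / 254 ≈ 2168.6 → 2169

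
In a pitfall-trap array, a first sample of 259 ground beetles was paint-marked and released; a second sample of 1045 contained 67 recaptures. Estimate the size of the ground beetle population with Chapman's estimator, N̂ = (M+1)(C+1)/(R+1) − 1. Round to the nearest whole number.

N ≈ 3998

N̂ = (259+1)(1045+1)/(67+1) − 1 = 260·1046/68 − 1
= 271960/68 − 1 ≈ 3999.4 − 1 ≈ 3998.4 → 3998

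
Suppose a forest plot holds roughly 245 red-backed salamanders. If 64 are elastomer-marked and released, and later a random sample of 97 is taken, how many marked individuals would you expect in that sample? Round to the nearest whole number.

Expected recaptures E[R] = M·C / N.
E[R] = 64 × 97 / 245 = 6208 / 245 ≈ 25.3 → 25

expected recaptures ≈ 25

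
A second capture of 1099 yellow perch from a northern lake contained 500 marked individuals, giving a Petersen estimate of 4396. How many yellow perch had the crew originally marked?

From N = M·C/R: M = N·R / C = 4396·500 / 1099 = 2198000 / 1099 = 2000.

M = 2000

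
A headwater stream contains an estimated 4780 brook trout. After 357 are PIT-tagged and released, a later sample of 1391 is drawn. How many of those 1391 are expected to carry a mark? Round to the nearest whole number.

expected recaptures ≈ 104

Expected recaptures E[R] = M·C / N.
E[R] = 357 × 1391 / 4780 = 496587 / 4780 ≈ 103.9 → 104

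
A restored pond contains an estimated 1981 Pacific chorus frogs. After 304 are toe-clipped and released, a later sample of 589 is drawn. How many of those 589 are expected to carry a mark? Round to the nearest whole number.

The marked fraction of the population is 304/1981, so in a sample of 589 expect C·(M/N) marked.
E[R] = 304 × 589 / 1981 = 179056 / 1981 ≈ 90.4 → 90

expected recaptures ≈ 90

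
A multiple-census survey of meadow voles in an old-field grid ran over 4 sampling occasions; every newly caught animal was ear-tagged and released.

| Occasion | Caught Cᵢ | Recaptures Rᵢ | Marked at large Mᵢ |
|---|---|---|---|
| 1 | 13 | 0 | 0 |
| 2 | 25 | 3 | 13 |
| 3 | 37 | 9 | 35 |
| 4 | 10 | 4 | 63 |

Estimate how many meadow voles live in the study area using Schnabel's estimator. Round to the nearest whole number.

N ≈ 141

Σ MᵢCᵢ = 0·13 + 13·25 + 35·37 + 63·10 = 0 + 325 + 1295 + 630 = 2250
Σ Rᵢ = 0 + 3 + 9 + 4 = 16
N̂ = 2250 / 16 ≈ 140.6 → 141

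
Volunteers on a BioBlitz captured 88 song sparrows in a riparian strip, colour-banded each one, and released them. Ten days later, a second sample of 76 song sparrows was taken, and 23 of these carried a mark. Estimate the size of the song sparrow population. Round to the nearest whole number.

The marked fraction in the recapture sample should equal the marked fraction in the population: 23/76 = 88/N.
N = (88 × 76) / 23 = 6688 / 23 ≈ 290.8 → 291

N ≈ 291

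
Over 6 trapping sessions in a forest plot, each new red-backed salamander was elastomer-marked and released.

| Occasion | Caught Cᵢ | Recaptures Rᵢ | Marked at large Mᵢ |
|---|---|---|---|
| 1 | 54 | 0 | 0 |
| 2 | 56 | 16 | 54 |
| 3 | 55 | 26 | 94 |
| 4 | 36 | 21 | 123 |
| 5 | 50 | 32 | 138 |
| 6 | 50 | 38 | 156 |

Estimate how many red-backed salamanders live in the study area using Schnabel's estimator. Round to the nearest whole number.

N ≈ 205

Σ MᵢCᵢ = 0·54 + 54·56 + 94·55 + 123·36 + 138·50 + 156·50 = 0 + 3024 + 5170 + 4428 + 6900 + 7800 = 27322
Σ Rᵢ = 0 + 16 + 26 + 21 + 32 + 38 = 133
N̂ = 27322 / 133 ≈ 205.4 → 205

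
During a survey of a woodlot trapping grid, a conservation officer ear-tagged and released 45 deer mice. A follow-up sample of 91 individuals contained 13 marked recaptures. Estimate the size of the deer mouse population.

Lincoln-Petersen assumes M/N = R/C, so N = M·C / R.
N = (45 × 91) / 13 = 4095 / 13 = 315

N = 315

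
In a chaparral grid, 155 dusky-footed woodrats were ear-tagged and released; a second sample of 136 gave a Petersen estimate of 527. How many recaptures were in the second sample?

From N = M·C/R: R = M·C / N = 155·136 / 527 = 21080 / 527 = 40.

R = 40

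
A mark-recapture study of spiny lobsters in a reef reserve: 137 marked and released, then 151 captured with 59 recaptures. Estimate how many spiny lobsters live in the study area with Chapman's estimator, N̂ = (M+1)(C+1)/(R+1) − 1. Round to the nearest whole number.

N̂ = (137+1)(151+1)/(59+1) − 1 = 138·152/60 − 1
= 20976/60 − 1 ≈ 349.6 − 1 ≈ 348.6 → 349

N ≈ 349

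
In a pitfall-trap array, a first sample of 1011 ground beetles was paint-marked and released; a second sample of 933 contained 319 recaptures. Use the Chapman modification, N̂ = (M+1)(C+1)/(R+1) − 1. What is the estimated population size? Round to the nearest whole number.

N ≈ 2953

N̂ = (1011+1)(933+1)/(319+1) − 1 = 1012·934/320 − 1
= 945208/320 − 1 ≈ 2953.8 − 1 ≈ 2952.8 → 2953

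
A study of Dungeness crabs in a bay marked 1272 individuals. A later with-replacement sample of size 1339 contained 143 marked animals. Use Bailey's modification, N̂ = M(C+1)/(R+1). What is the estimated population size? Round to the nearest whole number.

N ≈ 11,837

N̂ = 1272·(1339+1)/(143+1) = 1272·1340/144 = 1704480/144 ≈ 11836.7 → 11837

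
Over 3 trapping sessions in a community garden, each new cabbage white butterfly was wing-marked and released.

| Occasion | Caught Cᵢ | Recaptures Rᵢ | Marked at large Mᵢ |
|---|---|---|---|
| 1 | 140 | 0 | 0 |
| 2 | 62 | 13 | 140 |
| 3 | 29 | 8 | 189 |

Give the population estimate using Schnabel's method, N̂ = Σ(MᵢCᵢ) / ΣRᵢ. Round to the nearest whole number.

N ≈ 674

Σ MᵢCᵢ = 0·140 + 140·62 + 189·29 = 0 + 8680 + 5481 = 14161
Σ Rᵢ = 0 + 13 + 8 = 21
N̂ = 14161 / 21 ≈ 674.3 → 674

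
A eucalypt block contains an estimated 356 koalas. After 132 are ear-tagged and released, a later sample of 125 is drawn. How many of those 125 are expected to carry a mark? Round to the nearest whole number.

Expected recaptures E[R] = M·C / N.
E[R] = 132 × 125 / 356 = 16500 / 356 ≈ 46.3 → 46

expected recaptures ≈ 46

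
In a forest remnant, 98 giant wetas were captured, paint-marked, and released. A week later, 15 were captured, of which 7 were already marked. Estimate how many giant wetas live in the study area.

N = 210

Lincoln-Petersen assumes M/N = R/C, so N = M·C / R.
N = (98 × 15) / 7 = 1470 / 7 = 210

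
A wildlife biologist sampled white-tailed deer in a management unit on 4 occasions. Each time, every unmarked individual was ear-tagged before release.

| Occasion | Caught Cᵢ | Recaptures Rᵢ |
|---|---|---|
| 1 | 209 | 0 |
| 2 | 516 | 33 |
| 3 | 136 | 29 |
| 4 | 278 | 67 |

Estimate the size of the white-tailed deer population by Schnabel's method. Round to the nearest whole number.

Marked at large before each occasion: Mᵢ = Σⱼ<ᵢ (Cⱼ − Rⱼ) → M1=0, M2=209, M3=692, M4=799
Σ MᵢCᵢ = 0·209 + 209·516 + 692·136 + 799·278 = 0 + 107844 + 94112 + 222122 = 424078
Σ Rᵢ = 0 + 33 + 29 + 67 = 129
N̂ = 424078 / 129 ≈ 3287.4 → 3287

N ≈ 3287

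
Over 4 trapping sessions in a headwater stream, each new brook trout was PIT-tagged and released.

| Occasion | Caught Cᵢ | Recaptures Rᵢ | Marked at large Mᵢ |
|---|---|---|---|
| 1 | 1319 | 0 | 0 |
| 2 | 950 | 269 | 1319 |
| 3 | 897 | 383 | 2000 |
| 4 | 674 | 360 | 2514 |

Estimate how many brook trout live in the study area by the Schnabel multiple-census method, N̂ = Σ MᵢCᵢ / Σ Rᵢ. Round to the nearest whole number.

Σ MᵢCᵢ = 0·1319 + 1319·950 + 2000·897 + 2514·674 = 0 + 1253050 + 1794000 + 1694436 = 4741486
Σ Rᵢ = 0 + 269 + 383 + 360 = 1012
N̂ = 4741486 / 1012 ≈ 4685.3 → 4685

N ≈ 4685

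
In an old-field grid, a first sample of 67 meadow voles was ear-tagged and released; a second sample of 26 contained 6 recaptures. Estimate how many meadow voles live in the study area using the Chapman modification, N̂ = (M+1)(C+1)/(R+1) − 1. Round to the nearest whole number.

N̂ = (67+1)(26+1)/(6+1) − 1 = 68·27/7 − 1
= 1836/7 − 1 ≈ 262.3 − 1 ≈ 261.3 → 261

N ≈ 261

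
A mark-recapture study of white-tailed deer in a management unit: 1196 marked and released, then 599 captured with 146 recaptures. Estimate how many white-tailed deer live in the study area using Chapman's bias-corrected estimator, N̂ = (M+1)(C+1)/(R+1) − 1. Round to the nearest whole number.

N ≈ 4885

N̂ = (1196+1)(599+1)/(146+1) − 1 = 1197·600/147 − 1
= 718200/147 − 1 ≈ 4885.7 − 1 ≈ 4884.7 → 4885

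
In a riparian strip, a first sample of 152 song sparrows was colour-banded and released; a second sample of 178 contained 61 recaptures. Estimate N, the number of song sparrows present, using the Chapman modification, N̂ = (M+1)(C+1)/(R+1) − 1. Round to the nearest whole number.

N ≈ 441

N̂ = (152+1)(178+1)/(61+1) − 1 = 153·179/62 − 1
= 27387/62 − 1 ≈ 441.7 − 1 ≈ 440.7 → 441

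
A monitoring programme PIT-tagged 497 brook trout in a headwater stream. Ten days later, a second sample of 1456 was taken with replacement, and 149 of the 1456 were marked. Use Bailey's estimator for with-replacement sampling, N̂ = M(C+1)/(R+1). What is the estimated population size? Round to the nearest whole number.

N̂ = 497·(1456+1)/(149+1) = 497·1457/150 = 724129/150 ≈ 4827.5 → 4828

N ≈ 4828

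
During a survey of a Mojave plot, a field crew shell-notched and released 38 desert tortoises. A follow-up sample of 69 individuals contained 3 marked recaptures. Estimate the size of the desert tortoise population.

The marked fraction in the recapture sample should equal the marked fraction in the population: 3/69 = 38/N.
N = (38 × 69) / 3 = 2622 / 3 = 874

N = 874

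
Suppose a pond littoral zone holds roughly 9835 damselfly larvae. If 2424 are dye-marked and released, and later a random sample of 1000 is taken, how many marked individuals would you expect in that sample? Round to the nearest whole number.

The marked fraction of the population is 2424/9835, so in a sample of 1000 expect C·(M/N) marked.
E[R] = 2424 × 1000 / 9835 = 2424000 / 9835 ≈ 246.47 → 246

expected recaptures ≈ 246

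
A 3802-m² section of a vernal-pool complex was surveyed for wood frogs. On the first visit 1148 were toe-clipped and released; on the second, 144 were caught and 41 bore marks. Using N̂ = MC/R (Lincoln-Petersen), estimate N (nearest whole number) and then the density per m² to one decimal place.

density ≈ 1.1 wood frogs per m²

N̂ = 1148·144/41 = 165312/41 = 4032
Density = N̂ / area = 4032 / 3802 ≈ 1.06 → 1.1 per m²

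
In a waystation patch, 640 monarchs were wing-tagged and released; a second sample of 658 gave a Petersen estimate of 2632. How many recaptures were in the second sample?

From N = M·C/R: R = M·C / N = 640·658 / 2632 = 421120 / 2632 = 160.

R = 160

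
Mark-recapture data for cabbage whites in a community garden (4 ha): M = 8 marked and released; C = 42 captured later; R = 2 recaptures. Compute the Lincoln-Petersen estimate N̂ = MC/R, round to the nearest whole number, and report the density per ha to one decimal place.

density ≈ 42.0 cabbage whites per ha

N̂ = 8·42/2 = 336/2 = 168
Density = N̂ / area = 168 / 4 = 42.0 per ha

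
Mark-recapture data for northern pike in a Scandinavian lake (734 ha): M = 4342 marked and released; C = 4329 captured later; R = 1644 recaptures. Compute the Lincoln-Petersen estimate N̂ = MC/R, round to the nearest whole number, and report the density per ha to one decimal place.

N̂ = 4342·4329/1644 = 18796518/1644 ≈ 11433.4 → 11433
Density = N̂ / area = 11433 / 734 ≈ 15.58 → 15.6 per ha

density ≈ 15.6 northern pike per ha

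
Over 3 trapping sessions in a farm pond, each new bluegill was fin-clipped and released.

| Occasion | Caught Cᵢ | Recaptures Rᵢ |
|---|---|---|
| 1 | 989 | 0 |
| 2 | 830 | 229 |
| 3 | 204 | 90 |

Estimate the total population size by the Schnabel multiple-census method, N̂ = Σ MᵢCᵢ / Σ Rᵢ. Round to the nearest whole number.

N ≈ 3590

Marked at large before each occasion: Mᵢ = Σⱼ<ᵢ (Cⱼ − Rⱼ) → M1=0, M2=989, M3=1590
Σ MᵢCᵢ = 0·989 + 989·830 + 1590·204 = 0 + 820870 + 324360 = 1145230
Σ Rᵢ = 0 + 229 + 90 = 319
N̂ = 1145230 / 319 ≈ 3590.1 → 3590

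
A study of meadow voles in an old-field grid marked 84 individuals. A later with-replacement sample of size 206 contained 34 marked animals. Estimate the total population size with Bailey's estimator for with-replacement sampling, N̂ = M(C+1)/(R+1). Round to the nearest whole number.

N ≈ 497

N̂ = 84·(206+1)/(34+1) = 84·207/35 = 17388/35 ≈ 496.8 → 497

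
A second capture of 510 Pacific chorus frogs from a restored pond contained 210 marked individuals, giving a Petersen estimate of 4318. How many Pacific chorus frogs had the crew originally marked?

From N = M·C/R: M = N·R / C = 4318·210 / 510 = 906780 / 510 = 1778.

M = 1778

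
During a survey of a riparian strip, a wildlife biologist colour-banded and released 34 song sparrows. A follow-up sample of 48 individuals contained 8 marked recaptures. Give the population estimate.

If marked individuals mix randomly, R/C ≈ M/N, giving N ≈ M·C/R.
N = (34 × 48) / 8 = 1632 / 8 = 204

N = 204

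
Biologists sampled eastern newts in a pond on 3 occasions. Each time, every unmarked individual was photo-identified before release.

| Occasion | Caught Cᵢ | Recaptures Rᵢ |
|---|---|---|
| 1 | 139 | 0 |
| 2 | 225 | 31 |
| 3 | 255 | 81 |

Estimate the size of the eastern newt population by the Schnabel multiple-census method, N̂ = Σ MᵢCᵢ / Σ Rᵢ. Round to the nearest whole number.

N ≈ 1037

Marked at large before each occasion: Mᵢ = Σⱼ<ᵢ (Cⱼ − Rⱼ) → M1=0, M2=139, M3=333
Σ MᵢCᵢ = 0·139 + 139·225 + 333·255 = 0 + 31275 + 84915 = 116190
Σ Rᵢ = 0 + 31 + 81 = 112
N̂ = 116190 / 112 ≈ 1037.4 → 1037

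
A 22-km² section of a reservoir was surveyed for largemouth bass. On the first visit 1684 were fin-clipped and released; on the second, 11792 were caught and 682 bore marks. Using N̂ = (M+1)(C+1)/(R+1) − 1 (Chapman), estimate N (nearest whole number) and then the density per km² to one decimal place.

N̂ = 1685·11793/683 − 1 = 19871205/683 − 1 ≈ 29093.0 → 29093
Density = N̂ / area = 29093 / 22 ≈ 1322.41 → 1322.4 per km²

density ≈ 1322.4 largemouth bass per km²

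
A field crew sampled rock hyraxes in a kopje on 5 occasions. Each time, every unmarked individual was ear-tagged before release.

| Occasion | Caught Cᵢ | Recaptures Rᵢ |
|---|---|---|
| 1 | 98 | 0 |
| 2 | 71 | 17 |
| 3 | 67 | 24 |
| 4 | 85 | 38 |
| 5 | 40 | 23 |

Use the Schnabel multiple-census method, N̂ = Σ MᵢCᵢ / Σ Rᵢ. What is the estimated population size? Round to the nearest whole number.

N ≈ 425

Marked at large before each occasion: Mᵢ = Σⱼ<ᵢ (Cⱼ − Rⱼ) → M1=0, M2=98, M3=152, M4=195, M5=242
Σ MᵢCᵢ = 0·98 + 98·71 + 152·67 + 195·85 + 242·40 = 0 + 6958 + 10184 + 16575 + 9680 = 43397
Σ Rᵢ = 0 + 17 + 24 + 38 + 23 = 102
N̂ = 43397 / 102 ≈ 425.46 → 425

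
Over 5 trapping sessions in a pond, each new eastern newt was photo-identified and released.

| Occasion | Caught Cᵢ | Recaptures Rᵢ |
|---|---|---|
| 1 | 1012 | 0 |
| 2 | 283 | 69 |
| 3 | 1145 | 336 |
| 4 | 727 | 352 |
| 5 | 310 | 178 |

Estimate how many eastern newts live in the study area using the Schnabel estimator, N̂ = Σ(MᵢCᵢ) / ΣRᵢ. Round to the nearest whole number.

N ≈ 4189

Marked at large before each occasion: Mᵢ = Σⱼ<ᵢ (Cⱼ − Rⱼ) → M1=0, M2=1012, M3=1226, M4=2035, M5=2410
Σ MᵢCᵢ = 0·1012 + 1012·283 + 1226·1145 + 2035·727 + 2410·310 = 0 + 286396 + 1403770 + 1479445 + 747100 = 3916711
Σ Rᵢ = 0 + 69 + 336 + 352 + 178 = 935
N̂ = 3916711 / 935 ≈ 4189.0 → 4189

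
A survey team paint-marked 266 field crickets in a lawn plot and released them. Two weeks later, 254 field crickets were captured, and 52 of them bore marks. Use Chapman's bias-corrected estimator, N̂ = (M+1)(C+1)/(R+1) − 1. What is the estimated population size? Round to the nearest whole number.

N̂ = (266+1)(254+1)/(52+1) − 1 = 267·255/53 − 1
= 68085/53 − 1 ≈ 1284.6 − 1 ≈ 1283.6 → 1284

N ≈ 1284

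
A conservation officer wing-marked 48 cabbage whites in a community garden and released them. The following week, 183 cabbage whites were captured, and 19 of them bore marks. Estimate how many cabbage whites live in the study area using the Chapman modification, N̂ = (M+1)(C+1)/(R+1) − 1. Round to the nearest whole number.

N ≈ 450

N̂ = (48+1)(183+1)/(19+1) − 1 = 49·184/20 − 1
= 9016/20 − 1 ≈ 450.8 − 1 ≈ 449.8 → 450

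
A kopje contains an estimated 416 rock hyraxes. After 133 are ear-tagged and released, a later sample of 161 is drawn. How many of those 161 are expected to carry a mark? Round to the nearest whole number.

Expected recaptures E[R] = M·C / N.
E[R] = 133 × 161 / 416 = 21413 / 416 ≈ 51.47 → 51

expected recaptures ≈ 51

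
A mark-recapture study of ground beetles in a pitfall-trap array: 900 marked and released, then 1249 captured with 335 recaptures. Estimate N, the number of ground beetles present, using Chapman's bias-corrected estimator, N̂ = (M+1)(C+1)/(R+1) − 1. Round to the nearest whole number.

N̂ = (900+1)(1249+1)/(335+1) − 1 = 901·1250/336 − 1
= 1126250/336 − 1 ≈ 3351.9 − 1 ≈ 3350.9 → 3351

N ≈ 3351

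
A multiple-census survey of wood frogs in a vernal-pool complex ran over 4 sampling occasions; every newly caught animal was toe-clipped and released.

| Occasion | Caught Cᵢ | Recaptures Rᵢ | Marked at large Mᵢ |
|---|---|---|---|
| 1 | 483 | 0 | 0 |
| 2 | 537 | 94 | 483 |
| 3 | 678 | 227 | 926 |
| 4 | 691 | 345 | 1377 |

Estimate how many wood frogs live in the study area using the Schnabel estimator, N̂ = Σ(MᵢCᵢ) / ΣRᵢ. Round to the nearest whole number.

Σ MᵢCᵢ = 0·483 + 483·537 + 926·678 + 1377·691 = 0 + 259371 + 627828 + 951507 = 1838706
Σ Rᵢ = 0 + 94 + 227 + 345 = 666
N̂ = 1838706 / 666 ≈ 2760.8 → 2761

N ≈ 2761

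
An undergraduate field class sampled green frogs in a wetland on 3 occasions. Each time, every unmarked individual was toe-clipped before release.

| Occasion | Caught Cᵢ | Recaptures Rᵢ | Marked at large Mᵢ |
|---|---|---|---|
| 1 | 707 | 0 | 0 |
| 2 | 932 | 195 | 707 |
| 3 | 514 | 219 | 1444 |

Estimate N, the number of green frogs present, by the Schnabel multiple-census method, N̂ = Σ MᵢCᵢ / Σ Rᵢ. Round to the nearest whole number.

N ≈ 3384

Σ MᵢCᵢ = 0·707 + 707·932 + 1444·514 = 0 + 658924 + 742216 = 1401140
Σ Rᵢ = 0 + 195 + 219 = 414
N̂ = 1401140 / 414 ≈ 3384.4 → 3384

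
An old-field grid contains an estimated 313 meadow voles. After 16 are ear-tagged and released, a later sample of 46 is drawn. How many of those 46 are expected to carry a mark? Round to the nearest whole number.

expected recaptures ≈ 2

The marked fraction of the population is 16/313, so in a sample of 46 expect C·(M/N) marked.
E[R] = 16 × 46 / 313 = 736 / 313 ≈ 2.4 → 2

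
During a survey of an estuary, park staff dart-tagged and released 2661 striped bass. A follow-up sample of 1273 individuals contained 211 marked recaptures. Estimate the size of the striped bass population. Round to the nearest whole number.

N ≈ 16,054

N = (2661 × 1273) / 211 = 3387453 / 211 ≈ 16054.3 → 16054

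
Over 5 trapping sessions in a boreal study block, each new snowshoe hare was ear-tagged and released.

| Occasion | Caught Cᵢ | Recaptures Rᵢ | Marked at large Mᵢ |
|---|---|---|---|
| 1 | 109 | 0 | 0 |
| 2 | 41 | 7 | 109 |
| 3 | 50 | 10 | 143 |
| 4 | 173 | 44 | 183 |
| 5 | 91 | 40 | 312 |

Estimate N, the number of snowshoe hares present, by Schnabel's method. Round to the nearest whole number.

Σ MᵢCᵢ = 0·109 + 109·41 + 143·50 + 183·173 + 312·91 = 0 + 4469 + 7150 + 31659 + 28392 = 71670
Σ Rᵢ = 0 + 7 + 10 + 44 + 40 = 101
N̂ = 71670 / 101 ≈ 709.6 → 710

N ≈ 710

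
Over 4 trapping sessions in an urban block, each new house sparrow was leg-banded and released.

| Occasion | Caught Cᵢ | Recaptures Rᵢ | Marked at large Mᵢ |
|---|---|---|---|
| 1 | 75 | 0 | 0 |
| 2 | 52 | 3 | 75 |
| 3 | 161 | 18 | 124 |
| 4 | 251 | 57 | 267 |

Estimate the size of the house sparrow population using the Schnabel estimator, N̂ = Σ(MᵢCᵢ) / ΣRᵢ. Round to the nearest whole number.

N ≈ 1165

Σ MᵢCᵢ = 0·75 + 75·52 + 124·161 + 267·251 = 0 + 3900 + 19964 + 67017 = 90881
Σ Rᵢ = 0 + 3 + 18 + 57 = 78
N̂ = 90881 / 78 ≈ 1165.1 → 1165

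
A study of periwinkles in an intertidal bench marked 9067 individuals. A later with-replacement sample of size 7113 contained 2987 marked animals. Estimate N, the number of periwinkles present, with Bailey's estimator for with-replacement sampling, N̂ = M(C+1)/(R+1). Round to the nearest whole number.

N ≈ 21,587

N̂ = 9067·(7113+1)/(2987+1) = 9067·7114/2988 = 64502638/2988 ≈ 21587.2 → 21587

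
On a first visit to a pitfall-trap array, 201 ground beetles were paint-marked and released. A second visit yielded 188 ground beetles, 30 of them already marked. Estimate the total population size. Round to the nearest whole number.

N = (201 × 188) / 30 = 37788 / 30 ≈ 1259.6 → 1260

N ≈ 1260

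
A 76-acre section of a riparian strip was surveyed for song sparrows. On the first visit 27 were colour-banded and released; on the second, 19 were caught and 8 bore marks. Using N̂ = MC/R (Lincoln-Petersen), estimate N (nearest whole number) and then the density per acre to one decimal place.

N̂ = 27·19/8 = 513/8 ≈ 64.1 → 64
Density = N̂ / area = 64 / 76 ≈ 0.84 → 0.8 per acre

density ≈ 0.8 song sparrows per acre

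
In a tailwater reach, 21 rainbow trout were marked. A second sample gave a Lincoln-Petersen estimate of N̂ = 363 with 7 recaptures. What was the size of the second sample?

C = 121

From N = M·C/R: C = N·R / M = 363·7 / 21 = 2541 / 21 = 121.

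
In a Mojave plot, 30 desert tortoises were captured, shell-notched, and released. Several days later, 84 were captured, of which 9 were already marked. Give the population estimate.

If marked individuals mix randomly, R/C ≈ M/N, giving N ≈ M·C/R.
N = (30 × 84) / 9 = 2520 / 9 = 280

N = 280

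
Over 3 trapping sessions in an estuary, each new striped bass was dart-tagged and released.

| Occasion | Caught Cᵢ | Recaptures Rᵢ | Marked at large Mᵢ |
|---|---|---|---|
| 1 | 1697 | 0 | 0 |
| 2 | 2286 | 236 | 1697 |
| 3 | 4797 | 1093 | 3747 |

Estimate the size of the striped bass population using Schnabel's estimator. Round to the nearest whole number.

N ≈ 16,444

Σ MᵢCᵢ = 0·1697 + 1697·2286 + 3747·4797 = 0 + 3879342 + 17974359 = 21853701
Σ Rᵢ = 0 + 236 + 1093 = 1329
N̂ = 21853701 / 1329 ≈ 16443.7 → 16444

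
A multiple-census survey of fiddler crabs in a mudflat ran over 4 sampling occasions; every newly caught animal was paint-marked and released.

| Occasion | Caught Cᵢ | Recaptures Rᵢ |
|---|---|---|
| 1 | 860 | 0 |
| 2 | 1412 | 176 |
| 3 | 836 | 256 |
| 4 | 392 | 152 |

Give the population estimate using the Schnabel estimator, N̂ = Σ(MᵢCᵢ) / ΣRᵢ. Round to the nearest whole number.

N ≈ 6876

Marked at large before each occasion: Mᵢ = Σⱼ<ᵢ (Cⱼ − Rⱼ) → M1=0, M2=860, M3=2096, M4=2676
Σ MᵢCᵢ = 0·860 + 860·1412 + 2096·836 + 2676·392 = 0 + 1214320 + 1752256 + 1048992 = 4015568
Σ Rᵢ = 0 + 176 + 256 + 152 = 584
N̂ = 4015568 / 584 ≈ 6876.0 → 6876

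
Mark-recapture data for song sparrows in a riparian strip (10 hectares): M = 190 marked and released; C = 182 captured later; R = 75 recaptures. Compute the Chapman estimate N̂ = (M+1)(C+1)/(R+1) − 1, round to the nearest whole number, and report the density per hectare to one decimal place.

density ≈ 45.9 song sparrows per hectare

N̂ = 191·183/76 − 1 = 34953/76 − 1 ≈ 458.9 → 459
Density = N̂ / area = 459 / 10 ≈ 45.90 → 45.9 per hectare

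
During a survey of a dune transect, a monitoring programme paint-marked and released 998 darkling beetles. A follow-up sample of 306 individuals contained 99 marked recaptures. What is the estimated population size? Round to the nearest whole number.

N = (998 × 306) / 99 = 305388 / 99 ≈ 3084.7 → 3085

N ≈ 3085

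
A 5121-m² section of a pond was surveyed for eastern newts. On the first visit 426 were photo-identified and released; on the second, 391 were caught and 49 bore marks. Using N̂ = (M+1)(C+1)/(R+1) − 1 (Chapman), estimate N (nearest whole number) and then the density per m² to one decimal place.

density ≈ 0.7 eastern newts per m²

N̂ = 427·392/50 − 1 = 167384/50 − 1 ≈ 3346.7 → 3347
Density = N̂ / area = 3347 / 5121 ≈ 0.65 → 0.7 per m²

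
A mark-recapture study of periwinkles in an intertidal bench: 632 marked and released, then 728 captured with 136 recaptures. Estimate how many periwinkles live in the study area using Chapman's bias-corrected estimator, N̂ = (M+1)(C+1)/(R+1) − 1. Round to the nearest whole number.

N̂ = (632+1)(728+1)/(136+1) − 1 = 633·729/137 − 1
= 461457/137 − 1 ≈ 3368.3 − 1 ≈ 3367.3 → 3367

N ≈ 3367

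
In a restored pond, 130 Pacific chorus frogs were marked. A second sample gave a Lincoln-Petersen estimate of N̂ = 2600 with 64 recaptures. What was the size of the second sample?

From N = M·C/R: C = N·R / M = 2600·64 / 130 = 166400 / 130 = 1280.

C = 1280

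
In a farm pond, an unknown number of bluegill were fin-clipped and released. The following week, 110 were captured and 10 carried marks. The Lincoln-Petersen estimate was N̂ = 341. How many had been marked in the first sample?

M = 31

From N = M·C/R: M = N·R / C = 341·10 / 110 = 3410 / 110 = 31.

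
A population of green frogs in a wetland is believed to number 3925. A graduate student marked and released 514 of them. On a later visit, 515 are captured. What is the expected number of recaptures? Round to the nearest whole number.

expected recaptures ≈ 67

Expected recaptures E[R] = M·C / N.
E[R] = 514 × 515 / 3925 = 264710 / 3925 ≈ 67.4 → 67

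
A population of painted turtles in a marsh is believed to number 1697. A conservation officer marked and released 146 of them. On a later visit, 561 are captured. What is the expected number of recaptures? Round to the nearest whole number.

The marked fraction of the population is 146/1697, so in a sample of 561 expect C·(M/N) marked.
E[R] = 146 × 561 / 1697 = 81906 / 1697 ≈ 48.3 → 48

expected recaptures ≈ 48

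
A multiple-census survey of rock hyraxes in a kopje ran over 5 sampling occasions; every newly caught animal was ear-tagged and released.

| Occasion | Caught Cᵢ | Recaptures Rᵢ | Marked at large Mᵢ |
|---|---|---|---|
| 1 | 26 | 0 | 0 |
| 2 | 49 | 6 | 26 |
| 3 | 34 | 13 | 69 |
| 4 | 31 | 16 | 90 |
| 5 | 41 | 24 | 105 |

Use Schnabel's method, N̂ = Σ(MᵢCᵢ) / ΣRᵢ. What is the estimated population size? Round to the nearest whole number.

Σ MᵢCᵢ = 0·26 + 26·49 + 69·34 + 90·31 + 105·41 = 0 + 1274 + 2346 + 2790 + 4305 = 10715
Σ Rᵢ = 0 + 6 + 13 + 16 + 24 = 59
N̂ = 10715 / 59 ≈ 181.6 → 182

N ≈ 182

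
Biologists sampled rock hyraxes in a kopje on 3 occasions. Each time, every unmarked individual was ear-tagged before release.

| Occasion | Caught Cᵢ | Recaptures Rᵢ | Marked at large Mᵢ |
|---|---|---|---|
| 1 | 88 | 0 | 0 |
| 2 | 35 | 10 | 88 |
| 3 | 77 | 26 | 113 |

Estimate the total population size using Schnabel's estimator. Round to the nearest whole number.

N ≈ 327

Σ MᵢCᵢ = 0·88 + 88·35 + 113·77 = 0 + 3080 + 8701 = 11781
Σ Rᵢ = 0 + 10 + 26 = 36
N̂ = 11781 / 36 ≈ 327.2 → 327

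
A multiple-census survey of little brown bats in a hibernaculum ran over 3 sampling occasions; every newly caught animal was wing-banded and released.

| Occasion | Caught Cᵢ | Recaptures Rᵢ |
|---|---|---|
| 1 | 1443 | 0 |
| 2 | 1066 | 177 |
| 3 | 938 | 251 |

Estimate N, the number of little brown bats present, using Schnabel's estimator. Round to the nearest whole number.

Marked at large before each occasion: Mᵢ = Σⱼ<ᵢ (Cⱼ − Rⱼ) → M1=0, M2=1443, M3=2332
Σ MᵢCᵢ = 0·1443 + 1443·1066 + 2332·938 = 0 + 1538238 + 2187416 = 3725654
Σ Rᵢ = 0 + 177 + 251 = 428
N̂ = 3725654 / 428 ≈ 8704.8 → 8705

N ≈ 8705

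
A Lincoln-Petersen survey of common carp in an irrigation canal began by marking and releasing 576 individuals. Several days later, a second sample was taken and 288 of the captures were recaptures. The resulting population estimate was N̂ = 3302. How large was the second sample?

From N = M·C/R: C = N·R / M = 3302·288 / 576 = 950976 / 576 = 1651.

C = 1651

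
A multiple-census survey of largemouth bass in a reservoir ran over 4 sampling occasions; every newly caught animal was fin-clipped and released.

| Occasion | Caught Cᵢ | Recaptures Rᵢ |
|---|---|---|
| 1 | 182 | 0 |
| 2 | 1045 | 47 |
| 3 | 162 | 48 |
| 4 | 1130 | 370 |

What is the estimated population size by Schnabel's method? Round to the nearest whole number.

N ≈ 3965

Marked at large before each occasion: Mᵢ = Σⱼ<ᵢ (Cⱼ − Rⱼ) → M1=0, M2=182, M3=1180, M4=1294
Σ MᵢCᵢ = 0·182 + 182·1045 + 1180·162 + 1294·1130 = 0 + 190190 + 191160 + 1462220 = 1843570
Σ Rᵢ = 0 + 47 + 48 + 370 = 465
N̂ = 1843570 / 465 ≈ 3964.7 → 3965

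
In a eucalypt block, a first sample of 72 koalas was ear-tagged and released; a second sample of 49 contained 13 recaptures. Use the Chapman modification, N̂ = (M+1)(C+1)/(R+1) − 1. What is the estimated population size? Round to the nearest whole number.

N ≈ 260

N̂ = (72+1)(49+1)/(13+1) − 1 = 73·50/14 − 1
= 3650/14 − 1 ≈ 260.7 − 1 ≈ 259.7 → 260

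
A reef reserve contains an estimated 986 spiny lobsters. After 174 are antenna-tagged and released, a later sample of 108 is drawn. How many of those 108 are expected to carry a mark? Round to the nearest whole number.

Expected recaptures E[R] = M·C / N.
E[R] = 174 × 108 / 986 = 18792 / 986 ≈ 19.1 → 19

expected recaptures ≈ 19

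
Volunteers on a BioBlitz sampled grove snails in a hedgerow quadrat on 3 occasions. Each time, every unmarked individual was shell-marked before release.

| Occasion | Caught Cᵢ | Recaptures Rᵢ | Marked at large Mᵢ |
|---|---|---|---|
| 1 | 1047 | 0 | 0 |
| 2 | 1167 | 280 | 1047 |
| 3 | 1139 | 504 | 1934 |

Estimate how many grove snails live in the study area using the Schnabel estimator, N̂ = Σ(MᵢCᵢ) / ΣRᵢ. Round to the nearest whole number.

Σ MᵢCᵢ = 0·1047 + 1047·1167 + 1934·1139 = 0 + 1221849 + 2202826 = 3424675
Σ Rᵢ = 0 + 280 + 504 = 784
N̂ = 3424675 / 784 ≈ 4368.2 → 4368

N ≈ 4368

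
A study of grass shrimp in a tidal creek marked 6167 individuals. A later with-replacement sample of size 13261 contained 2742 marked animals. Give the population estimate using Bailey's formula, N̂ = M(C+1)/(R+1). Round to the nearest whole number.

N̂ = 6167·(13261+1)/(2742+1) = 6167·13262/2743 = 81786754/2743 ≈ 29816.5 → 29817

N ≈ 29,817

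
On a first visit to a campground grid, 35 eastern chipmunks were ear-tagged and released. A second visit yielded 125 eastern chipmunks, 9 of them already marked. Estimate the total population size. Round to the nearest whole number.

N ≈ 486

If marked individuals mix randomly, R/C ≈ M/N, giving N ≈ M·C/R.
N = (35 × 125) / 9 = 4375 / 9 ≈ 486.1 → 486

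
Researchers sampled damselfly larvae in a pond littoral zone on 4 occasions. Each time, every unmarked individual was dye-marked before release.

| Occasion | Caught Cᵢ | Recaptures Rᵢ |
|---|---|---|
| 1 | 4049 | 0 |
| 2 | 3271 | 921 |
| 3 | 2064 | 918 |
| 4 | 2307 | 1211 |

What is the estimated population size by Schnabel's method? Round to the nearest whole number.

N ≈ 14,380

Marked at large before each occasion: Mᵢ = Σⱼ<ᵢ (Cⱼ − Rⱼ) → M1=0, M2=4049, M3=6399, M4=7545
Σ MᵢCᵢ = 0·4049 + 4049·3271 + 6399·2064 + 7545·2307 = 0 + 13244279 + 13207536 + 17406315 = 43858130
Σ Rᵢ = 0 + 921 + 918 + 1211 = 3050
N̂ = 43858130 / 3050 ≈ 14379.7 → 14380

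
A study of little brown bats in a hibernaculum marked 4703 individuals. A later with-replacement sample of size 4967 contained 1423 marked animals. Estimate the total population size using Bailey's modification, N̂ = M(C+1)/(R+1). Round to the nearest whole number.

N̂ = 4703·(4967+1)/(1423+1) = 4703·4968/1424 = 23364504/1424 ≈ 16407.7 → 16408

N ≈ 16,408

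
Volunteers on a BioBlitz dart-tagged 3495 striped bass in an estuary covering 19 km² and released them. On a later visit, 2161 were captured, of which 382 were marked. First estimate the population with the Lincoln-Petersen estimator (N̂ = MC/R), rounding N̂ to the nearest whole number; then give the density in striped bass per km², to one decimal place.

N̂ = 3495·2161/382 = 7552695/382 ≈ 19771.45 → 19771
Density = N̂ / area = 19771 / 19 ≈ 1040.58 → 1040.6 per km²

density ≈ 1040.6 striped bass per km²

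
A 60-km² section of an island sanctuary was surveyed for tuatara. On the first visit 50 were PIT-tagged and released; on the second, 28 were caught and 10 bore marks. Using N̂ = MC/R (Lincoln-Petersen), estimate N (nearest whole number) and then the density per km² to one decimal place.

N̂ = 50·28/10 = 1400/10 = 140
Density = N̂ / area = 140 / 60 ≈ 2.33 → 2.3 per km²

density ≈ 2.3 tuatara per km²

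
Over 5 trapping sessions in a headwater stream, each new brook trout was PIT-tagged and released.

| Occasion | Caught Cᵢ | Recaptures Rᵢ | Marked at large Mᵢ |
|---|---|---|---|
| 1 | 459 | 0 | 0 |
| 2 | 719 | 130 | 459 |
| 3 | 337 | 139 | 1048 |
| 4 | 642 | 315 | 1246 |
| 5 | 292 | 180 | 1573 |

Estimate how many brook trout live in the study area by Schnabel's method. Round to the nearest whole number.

Σ MᵢCᵢ = 0·459 + 459·719 + 1048·337 + 1246·642 + 1573·292 = 0 + 330021 + 353176 + 799932 + 459316 = 1942445
Σ Rᵢ = 0 + 130 + 139 + 315 + 180 = 764
N̂ = 1942445 / 764 ≈ 2542.47 → 2542

N ≈ 2542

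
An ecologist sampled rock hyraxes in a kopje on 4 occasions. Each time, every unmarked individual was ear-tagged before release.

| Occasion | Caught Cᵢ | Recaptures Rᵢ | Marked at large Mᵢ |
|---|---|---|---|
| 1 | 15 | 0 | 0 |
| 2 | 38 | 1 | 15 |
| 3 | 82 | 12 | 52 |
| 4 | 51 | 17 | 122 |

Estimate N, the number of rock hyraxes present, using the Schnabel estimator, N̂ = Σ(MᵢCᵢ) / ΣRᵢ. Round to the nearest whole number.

N ≈ 369

Σ MᵢCᵢ = 0·15 + 15·38 + 52·82 + 122·51 = 0 + 570 + 4264 + 6222 = 11056
Σ Rᵢ = 0 + 1 + 12 + 17 = 30
N̂ = 11056 / 30 ≈ 368.5 → 369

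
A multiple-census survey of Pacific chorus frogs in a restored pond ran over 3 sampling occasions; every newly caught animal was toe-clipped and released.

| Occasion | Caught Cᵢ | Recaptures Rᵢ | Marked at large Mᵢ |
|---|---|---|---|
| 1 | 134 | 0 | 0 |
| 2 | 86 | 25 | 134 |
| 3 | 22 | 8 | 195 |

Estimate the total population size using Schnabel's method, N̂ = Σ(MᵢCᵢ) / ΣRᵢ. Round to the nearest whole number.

N ≈ 479

Σ MᵢCᵢ = 0·134 + 134·86 + 195·22 = 0 + 11524 + 4290 = 15814
Σ Rᵢ = 0 + 25 + 8 = 33
N̂ = 15814 / 33 ≈ 479.2 → 479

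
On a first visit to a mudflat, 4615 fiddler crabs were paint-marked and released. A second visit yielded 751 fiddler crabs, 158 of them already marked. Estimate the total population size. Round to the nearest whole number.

N ≈ 21,936

If marked individuals mix randomly, R/C ≈ M/N, giving N ≈ M·C/R.
N = (4615 × 751) / 158 = 3465865 / 158 ≈ 21935.9 → 21936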